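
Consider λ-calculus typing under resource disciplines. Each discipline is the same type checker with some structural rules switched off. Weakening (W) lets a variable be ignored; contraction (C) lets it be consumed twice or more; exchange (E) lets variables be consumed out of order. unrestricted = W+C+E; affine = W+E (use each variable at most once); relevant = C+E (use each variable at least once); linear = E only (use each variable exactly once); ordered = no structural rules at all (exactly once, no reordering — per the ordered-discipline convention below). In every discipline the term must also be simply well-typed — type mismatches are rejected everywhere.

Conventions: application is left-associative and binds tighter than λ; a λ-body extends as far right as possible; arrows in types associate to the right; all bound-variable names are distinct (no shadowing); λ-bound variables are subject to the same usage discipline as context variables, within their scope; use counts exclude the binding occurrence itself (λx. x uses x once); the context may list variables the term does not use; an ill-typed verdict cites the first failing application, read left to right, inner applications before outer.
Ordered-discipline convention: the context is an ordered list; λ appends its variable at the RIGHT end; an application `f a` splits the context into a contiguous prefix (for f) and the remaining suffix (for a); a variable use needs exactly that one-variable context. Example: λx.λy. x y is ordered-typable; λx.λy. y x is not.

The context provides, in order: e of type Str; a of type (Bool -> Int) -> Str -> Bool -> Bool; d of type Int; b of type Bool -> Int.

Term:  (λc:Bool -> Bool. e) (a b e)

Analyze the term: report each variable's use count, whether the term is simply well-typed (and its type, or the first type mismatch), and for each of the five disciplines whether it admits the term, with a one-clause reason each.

use counts: e ×2; a ×1; d ×0; b ×1; c (bound) ×0
uses in reading order: e, a, b, e
typing: ✓ — Str
ordered ✗ (uses contraction: e ×2; d, c left unused)
linear ✗ (uses contraction: e ×2; d, c left unused)
affine ✗ (uses contraction: e ×2)
relevant ✗ (d, c left unused)
unrestricted ✓ (type-checks (Str) and nothing is barred)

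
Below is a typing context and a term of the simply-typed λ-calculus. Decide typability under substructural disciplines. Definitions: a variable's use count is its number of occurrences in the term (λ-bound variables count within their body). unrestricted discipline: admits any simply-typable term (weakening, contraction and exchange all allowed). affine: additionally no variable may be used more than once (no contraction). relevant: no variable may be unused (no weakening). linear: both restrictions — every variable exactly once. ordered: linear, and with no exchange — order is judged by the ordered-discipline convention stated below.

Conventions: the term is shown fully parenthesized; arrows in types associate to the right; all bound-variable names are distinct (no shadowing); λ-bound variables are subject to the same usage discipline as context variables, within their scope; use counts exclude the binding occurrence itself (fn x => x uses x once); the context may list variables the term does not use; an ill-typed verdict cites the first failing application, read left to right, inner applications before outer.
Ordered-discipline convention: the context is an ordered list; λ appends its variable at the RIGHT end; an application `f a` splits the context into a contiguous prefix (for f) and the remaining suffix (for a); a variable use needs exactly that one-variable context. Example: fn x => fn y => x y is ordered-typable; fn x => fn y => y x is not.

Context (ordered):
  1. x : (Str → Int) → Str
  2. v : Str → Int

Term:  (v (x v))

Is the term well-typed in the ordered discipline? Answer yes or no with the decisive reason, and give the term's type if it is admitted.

no — uses contraction: v ×2
variable uses: x: 1×; v: 2×
left-to-right use order: v, x, v
typing: well-typed at Int
per-discipline verdicts: ordered ✗, linear ✗, affine ✗, relevant ✓, unrestricted ✓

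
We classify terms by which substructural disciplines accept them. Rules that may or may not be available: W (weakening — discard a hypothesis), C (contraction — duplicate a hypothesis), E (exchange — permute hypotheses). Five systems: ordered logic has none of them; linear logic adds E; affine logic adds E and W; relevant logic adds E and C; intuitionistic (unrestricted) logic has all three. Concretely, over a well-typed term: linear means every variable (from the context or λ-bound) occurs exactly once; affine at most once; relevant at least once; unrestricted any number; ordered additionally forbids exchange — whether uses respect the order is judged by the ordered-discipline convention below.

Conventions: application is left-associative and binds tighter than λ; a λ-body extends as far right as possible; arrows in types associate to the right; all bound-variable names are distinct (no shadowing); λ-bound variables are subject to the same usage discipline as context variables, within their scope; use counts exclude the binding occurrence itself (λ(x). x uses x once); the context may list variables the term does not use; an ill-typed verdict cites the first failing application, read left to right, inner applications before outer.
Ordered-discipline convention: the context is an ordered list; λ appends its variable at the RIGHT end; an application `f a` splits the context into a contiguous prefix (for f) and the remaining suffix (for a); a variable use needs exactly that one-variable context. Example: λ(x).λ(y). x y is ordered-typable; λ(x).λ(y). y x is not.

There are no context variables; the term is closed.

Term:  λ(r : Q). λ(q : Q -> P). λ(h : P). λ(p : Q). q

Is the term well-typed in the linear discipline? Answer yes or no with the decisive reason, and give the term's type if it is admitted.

no — unused: r, h, p — weakening required
usage: r (bound): 0, q (bound): 1, h (bound): 0, p (bound): 0
uses in reading order: q
typing: well-typed — term : Q -> (Q -> P) -> P -> Q -> Q -> P
all disciplines: ordered ✗; linear ✗; affine ✓; relevant ✗; unrestricted ✓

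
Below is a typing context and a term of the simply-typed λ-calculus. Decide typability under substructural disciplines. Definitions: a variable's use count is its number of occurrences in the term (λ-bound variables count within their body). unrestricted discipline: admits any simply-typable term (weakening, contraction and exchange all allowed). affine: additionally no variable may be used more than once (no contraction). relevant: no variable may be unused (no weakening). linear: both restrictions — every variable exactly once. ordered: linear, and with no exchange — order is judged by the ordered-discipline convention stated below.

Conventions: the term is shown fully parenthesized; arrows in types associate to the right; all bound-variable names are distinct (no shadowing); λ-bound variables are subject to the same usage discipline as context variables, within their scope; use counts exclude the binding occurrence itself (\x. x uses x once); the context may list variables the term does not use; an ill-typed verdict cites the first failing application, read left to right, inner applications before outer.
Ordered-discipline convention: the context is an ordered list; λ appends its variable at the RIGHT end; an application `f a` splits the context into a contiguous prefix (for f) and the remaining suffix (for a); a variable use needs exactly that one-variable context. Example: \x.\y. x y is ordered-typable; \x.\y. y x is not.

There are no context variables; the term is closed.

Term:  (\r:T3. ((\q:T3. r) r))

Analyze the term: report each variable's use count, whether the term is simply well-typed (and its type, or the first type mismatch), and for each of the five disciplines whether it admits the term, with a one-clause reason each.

counts: r (bound): 2×; q (bound): 0×
use order (left to right): r, r
typing: well-typed — term : T3 → T3
ordered ✗ (r ×2 used more than once (contraction); unused: q — weakening required)
linear ✗ (r ×2 used more than once (contraction); unused: q — weakening required)
affine ✗ (r ×2 used more than once (contraction))
relevant ✗ (unused: q — weakening required)
unrestricted ✓ (well-typed at T3 → T3; no restrictions here)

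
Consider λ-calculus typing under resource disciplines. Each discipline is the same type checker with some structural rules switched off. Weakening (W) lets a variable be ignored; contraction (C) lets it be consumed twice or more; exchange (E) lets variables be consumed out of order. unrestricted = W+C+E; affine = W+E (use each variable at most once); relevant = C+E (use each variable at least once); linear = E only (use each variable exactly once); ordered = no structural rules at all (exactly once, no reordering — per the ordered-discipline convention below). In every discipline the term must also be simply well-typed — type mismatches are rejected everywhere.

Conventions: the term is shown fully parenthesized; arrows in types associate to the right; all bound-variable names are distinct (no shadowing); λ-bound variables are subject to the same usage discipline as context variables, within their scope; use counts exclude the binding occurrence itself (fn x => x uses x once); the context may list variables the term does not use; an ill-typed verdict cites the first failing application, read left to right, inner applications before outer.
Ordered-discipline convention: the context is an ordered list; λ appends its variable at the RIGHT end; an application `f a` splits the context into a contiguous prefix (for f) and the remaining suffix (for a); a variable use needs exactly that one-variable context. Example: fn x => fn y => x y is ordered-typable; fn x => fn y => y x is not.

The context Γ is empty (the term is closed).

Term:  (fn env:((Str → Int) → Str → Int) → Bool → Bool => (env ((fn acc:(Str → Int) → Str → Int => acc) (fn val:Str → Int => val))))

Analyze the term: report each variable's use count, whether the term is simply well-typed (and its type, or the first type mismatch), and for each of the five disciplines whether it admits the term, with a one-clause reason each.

variable uses: env (λ-bound): 1; acc (λ-bound): 1; val (λ-bound): 1
order of uses: env, acc, val
typing: well-typed at (((Str → Int) → Str → Int) → Bool → Bool) → Bool → Bool
ordered: ✓ — single-use (env, acc, val), ordered derivation ok
linear: ✓ — each of env, acc, val used exactly once
affine: ✓ — no duplicate uses among env, acc, val
relevant: ✓ — env, acc, val: all used, weakening unneeded
unrestricted: ✓ — well-typed at (((Str → Int) → Str → Int) → Bool → Bool) → Bool → Bool; no restrictions here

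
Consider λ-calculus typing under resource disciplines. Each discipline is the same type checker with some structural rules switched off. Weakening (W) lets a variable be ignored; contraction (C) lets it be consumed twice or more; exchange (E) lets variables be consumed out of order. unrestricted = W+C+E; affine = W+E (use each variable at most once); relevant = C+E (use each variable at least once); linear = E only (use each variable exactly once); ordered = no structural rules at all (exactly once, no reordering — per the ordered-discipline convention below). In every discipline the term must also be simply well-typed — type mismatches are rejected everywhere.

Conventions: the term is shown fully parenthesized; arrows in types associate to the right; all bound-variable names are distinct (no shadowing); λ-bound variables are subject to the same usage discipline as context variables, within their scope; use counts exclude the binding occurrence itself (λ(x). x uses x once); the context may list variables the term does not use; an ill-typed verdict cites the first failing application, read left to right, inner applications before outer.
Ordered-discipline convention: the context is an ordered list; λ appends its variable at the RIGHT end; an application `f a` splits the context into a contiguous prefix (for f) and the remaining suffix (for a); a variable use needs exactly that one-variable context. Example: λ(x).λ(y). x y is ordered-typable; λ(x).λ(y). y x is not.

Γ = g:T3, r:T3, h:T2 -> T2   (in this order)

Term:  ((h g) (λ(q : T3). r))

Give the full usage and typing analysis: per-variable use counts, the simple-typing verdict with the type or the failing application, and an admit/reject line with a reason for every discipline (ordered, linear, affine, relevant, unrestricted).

counts: g ×1; r ×1; h ×1; q (bound) ×0
uses in reading order: h, g, r
typing: ill-typed: an argument T3 mismatches the expected T2
ordered: ✗ — a type mismatch blocks all five
linear: ✗ — the type mismatch rejects it
affine: ✗ — not simply typable
relevant: ✗ — fails simple typing
unrestricted: ✗ — a type mismatch blocks all five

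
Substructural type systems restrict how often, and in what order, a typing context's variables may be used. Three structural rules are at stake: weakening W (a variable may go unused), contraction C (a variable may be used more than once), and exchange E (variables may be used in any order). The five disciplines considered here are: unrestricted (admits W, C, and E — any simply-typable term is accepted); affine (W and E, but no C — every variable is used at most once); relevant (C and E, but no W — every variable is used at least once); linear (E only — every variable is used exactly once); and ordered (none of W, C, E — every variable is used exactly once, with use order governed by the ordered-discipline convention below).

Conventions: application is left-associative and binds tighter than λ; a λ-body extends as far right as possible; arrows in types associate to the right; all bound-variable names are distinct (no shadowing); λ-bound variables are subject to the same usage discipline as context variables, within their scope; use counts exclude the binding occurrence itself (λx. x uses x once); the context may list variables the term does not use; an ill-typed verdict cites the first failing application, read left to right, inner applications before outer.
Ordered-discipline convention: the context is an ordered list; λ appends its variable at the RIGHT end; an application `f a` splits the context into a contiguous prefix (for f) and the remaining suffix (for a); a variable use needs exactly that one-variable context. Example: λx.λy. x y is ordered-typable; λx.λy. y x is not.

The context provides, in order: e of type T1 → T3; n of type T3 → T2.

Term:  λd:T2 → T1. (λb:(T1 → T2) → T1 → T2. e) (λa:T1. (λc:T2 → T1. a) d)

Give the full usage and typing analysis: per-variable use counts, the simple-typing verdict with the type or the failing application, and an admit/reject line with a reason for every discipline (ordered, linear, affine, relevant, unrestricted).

variable uses: e ×1; n ×0; d (bound) ×1; b (bound) ×0; a (bound) ×1; c (bound) ×0
order of uses: e, a, d
typing: ill-typed: an application expects (T1 → T2) → T1 → T2 but receives T1 → T1
ordered: ✗ — fails simple typing
linear: ✗ — a type mismatch blocks all five
affine: ✗ — the type mismatch rejects it
relevant: ✗ — not simply typable
unrestricted: ✗ — fails simple typing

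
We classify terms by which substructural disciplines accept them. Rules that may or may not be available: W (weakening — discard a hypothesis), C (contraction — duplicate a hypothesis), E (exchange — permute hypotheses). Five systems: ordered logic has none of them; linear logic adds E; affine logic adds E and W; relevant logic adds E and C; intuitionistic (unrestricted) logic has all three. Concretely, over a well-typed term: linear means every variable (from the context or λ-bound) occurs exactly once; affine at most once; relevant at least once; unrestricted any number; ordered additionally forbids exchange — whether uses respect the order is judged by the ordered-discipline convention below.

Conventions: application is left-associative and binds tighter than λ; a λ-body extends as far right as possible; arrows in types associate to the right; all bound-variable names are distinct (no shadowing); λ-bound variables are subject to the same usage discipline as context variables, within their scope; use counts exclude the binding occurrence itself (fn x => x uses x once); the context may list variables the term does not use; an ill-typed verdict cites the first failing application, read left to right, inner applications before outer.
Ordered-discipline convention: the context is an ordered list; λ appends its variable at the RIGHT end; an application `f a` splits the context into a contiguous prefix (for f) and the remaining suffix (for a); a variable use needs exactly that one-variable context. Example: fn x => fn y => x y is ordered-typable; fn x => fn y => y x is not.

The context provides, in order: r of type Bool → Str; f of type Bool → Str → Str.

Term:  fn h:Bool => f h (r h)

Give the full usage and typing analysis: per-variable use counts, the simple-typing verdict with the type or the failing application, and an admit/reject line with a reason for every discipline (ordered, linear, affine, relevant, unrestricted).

variable uses: r ×1, f ×1, h (λ-bound) ×2
order of uses: f, h, r, h
typing: well-typed — term : Bool → Str
ordered: ✗ — repeated use of h ×2
linear: ✗ — repeated use of h ×2
affine: ✗ — repeated use of h ×2
relevant: ✓ — none of r, f, h goes unused
unrestricted: ✓ — type-checks (Bool → Str) and nothing is barred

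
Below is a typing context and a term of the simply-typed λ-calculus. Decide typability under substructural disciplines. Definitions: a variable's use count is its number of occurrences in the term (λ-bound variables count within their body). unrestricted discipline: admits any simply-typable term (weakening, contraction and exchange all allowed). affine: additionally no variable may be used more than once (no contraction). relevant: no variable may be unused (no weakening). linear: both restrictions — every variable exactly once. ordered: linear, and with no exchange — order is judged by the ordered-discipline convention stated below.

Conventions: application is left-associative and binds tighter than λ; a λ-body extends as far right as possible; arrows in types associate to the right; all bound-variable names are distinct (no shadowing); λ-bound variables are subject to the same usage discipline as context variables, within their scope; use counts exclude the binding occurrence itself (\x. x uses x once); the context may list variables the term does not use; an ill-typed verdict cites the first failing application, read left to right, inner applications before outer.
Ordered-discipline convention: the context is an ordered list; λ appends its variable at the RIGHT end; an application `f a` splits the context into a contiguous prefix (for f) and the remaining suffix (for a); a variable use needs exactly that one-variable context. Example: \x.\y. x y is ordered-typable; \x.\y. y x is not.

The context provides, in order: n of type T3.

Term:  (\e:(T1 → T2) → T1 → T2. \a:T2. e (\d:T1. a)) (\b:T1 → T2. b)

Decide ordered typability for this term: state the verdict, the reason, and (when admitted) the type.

no — n, d left unused
usage: n: 0, e (λ-bound): 1, a (λ-bound): 1, d (λ-bound): 0, b (λ-bound): 1
use order (left to right): e, a, b
typing: well-typed at T2 → T1 → T2
per-discipline verdicts: ordered ✗; linear ✗; affine ✓; relevant ✗; unrestricted ✓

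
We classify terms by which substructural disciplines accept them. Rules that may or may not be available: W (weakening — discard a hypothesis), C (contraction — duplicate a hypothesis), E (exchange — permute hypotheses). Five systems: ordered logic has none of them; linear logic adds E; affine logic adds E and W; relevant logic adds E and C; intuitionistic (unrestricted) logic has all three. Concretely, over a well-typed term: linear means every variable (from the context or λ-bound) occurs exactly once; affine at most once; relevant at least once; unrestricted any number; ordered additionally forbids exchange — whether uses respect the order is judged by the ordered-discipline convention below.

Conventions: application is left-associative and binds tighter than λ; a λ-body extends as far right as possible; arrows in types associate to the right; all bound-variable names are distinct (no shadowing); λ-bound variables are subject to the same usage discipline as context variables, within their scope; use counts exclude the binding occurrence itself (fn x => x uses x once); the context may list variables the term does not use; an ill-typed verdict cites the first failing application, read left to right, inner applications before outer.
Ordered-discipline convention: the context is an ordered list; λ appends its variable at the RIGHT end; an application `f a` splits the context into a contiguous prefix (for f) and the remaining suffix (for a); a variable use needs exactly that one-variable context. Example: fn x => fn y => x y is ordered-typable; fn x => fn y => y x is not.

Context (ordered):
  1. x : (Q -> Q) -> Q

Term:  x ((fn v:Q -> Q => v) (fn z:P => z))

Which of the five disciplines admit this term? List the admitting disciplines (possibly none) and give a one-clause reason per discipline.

admitted by: none
usage: x: 1×, v (bound): 1×, z (bound): 1×
use order (left to right): x, v, z
typing: ill-typed: an argument P -> P mismatches the expected Q -> Q
ordered: ✗, a type mismatch blocks all five
linear: ✗, the type mismatch rejects it
affine: ✗, not simply typable
relevant: ✗, fails simple typing
unrestricted: ✗, a type mismatch blocks all five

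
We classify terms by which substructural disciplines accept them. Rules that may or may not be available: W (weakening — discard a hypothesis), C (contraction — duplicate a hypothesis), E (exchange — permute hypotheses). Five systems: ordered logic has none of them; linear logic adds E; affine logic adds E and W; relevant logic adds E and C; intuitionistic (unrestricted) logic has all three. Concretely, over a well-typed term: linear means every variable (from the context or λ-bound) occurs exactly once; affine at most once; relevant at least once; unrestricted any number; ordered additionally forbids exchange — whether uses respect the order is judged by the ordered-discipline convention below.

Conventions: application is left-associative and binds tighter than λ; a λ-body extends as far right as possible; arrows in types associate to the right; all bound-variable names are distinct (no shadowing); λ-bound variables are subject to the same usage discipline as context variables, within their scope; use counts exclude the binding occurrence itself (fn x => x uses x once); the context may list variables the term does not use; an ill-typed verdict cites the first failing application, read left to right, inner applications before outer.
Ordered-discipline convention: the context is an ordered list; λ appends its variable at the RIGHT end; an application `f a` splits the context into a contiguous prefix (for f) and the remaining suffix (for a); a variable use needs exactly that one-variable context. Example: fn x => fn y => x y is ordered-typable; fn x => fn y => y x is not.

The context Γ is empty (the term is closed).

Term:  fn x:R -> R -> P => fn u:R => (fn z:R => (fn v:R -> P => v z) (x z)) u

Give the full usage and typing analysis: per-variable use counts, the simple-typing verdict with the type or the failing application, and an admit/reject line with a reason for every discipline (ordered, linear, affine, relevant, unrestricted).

counts: x (bound): 1×, u (bound): 1×, z (bound): 2×, v (bound): 1×
order of uses: v, z, x, z, u
typing: ✓ — (R -> R -> P) -> R -> P
ordered: ✗ — z ×2 used more than once (contraction)
linear: ✗ — z ×2 used more than once (contraction)
affine: ✗ — z ×2 used more than once (contraction)
relevant: ✓ — x, u, z, v: all used, weakening unneeded
unrestricted: ✓ — typability at (R -> R -> P) -> R -> P is all that's needed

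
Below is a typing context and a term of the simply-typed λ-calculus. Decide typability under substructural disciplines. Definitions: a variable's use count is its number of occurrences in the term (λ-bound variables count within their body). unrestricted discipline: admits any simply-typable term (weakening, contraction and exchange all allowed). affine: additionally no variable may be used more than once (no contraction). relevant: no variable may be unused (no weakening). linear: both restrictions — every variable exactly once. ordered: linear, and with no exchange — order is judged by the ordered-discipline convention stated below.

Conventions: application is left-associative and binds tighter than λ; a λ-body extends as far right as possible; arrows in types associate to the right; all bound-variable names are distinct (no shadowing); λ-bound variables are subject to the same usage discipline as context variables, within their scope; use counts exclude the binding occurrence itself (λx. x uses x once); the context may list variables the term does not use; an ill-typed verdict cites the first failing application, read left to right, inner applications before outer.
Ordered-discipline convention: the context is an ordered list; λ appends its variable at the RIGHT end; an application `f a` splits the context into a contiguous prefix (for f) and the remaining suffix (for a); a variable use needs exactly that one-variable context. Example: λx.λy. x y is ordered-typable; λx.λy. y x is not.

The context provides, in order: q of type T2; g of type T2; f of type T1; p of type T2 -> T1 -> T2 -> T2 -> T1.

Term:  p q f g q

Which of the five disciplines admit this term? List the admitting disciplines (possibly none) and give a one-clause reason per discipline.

admitted by: relevant, unrestricted
use counts: q: 2×; g: 1×; f: 1×; p: 1×
order of uses: p, q, f, g, q
typing: well-typed at T1
ordered: ✗ — repeated use of q ×2
linear: ✗ — repeated use of q ×2
affine: ✗ — repeated use of q ×2
relevant: ✓ — none of q, g, f, p goes unused
unrestricted: ✓ — type-checks (T1) and nothing is barred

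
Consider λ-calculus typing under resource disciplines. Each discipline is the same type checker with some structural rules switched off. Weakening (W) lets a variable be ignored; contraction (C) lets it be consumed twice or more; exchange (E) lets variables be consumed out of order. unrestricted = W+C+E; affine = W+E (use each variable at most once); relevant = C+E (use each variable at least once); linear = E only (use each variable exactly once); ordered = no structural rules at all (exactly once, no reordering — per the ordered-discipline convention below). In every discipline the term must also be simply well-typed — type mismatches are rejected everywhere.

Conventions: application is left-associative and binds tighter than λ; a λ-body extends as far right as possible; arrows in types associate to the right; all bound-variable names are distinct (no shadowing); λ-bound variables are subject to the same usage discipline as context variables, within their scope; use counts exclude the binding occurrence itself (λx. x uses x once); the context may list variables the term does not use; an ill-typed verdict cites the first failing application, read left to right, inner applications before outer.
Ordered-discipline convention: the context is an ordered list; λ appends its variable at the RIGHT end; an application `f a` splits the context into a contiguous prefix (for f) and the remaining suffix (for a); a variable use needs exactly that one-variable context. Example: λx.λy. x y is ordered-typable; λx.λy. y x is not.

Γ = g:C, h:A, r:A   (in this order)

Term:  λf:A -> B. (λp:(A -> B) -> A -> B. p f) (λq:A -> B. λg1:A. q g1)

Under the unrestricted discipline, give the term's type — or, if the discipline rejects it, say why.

term : (A -> B) -> A -> B
variable uses: g: 0, h: 0, r: 0, f (bound): 1, p (bound): 1, q (bound): 1, g1 (bound): 1
uses in reading order: p, f, q, g1
typing: ✓ — (A -> B) -> A -> B
summary: ordered ✗; linear ✗; affine ✓; relevant ✗; unrestricted ✓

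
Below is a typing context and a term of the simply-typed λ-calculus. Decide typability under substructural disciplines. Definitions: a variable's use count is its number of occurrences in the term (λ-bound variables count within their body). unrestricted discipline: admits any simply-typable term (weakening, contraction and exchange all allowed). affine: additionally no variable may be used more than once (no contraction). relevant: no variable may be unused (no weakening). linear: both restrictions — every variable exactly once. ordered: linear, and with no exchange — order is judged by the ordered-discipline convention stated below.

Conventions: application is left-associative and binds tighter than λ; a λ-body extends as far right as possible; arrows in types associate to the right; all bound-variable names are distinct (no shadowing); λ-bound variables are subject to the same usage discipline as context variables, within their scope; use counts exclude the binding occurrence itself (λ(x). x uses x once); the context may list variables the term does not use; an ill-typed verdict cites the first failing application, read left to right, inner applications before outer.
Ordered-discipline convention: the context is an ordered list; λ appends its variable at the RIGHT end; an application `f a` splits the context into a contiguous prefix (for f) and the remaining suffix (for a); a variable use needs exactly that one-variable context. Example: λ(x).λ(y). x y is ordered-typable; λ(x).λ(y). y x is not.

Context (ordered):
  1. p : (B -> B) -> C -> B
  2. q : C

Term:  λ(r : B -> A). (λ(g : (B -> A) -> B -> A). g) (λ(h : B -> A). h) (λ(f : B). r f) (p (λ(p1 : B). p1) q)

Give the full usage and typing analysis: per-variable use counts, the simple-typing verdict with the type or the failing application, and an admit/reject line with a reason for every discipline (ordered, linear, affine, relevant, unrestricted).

counts: p: 1×; q: 1×; r (bound): 1×; g (bound): 1×; h (bound): 1×; f (bound): 1×; p1 (bound): 1×
order of uses: g, h, r, f, p, p1, q
typing: the term checks, with type (B -> A) -> A
ordered: ✗ — use order g, h, r, f, p, p1, q needs exchange
linear: ✓ — single use per variable (p, q, r, g, h, f, p1)
affine: ✓ — p, q, r, g, h, f, p1: no repeats, contraction unneeded
relevant: ✓ — every one of p, q, r, g, h, f, p1 appears
unrestricted: ✓ — well-typed at (B -> A) -> A; no restrictions here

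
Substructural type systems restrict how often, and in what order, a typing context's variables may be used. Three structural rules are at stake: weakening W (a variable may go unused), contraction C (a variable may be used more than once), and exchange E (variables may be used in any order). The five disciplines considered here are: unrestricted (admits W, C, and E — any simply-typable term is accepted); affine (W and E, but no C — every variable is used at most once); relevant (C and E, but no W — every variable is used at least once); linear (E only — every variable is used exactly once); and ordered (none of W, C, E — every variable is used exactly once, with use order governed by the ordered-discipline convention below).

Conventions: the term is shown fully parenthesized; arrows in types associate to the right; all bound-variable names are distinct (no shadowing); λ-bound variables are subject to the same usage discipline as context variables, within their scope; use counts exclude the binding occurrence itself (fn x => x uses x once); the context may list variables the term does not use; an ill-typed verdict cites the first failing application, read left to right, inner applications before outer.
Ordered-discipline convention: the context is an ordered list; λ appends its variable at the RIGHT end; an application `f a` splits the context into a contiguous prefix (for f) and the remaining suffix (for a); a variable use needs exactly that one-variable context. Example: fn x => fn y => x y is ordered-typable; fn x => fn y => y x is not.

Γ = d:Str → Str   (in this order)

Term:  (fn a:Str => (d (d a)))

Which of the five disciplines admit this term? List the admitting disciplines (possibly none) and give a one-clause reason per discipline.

admitting disciplines: relevant, unrestricted
usage: d: 2×; a (bound): 1×
use order (left to right): d, d, a
typing: well-typed — term : Str → Str
ordered: ✗ — d ×2 used more than once (contraction)
linear: ✗ — d ×2 used more than once (contraction)
affine: ✗ — d ×2 used more than once (contraction)
relevant: ✓ — d, a: all used, weakening unneeded
unrestricted: ✓ — type-checks (Str → Str) and nothing is barred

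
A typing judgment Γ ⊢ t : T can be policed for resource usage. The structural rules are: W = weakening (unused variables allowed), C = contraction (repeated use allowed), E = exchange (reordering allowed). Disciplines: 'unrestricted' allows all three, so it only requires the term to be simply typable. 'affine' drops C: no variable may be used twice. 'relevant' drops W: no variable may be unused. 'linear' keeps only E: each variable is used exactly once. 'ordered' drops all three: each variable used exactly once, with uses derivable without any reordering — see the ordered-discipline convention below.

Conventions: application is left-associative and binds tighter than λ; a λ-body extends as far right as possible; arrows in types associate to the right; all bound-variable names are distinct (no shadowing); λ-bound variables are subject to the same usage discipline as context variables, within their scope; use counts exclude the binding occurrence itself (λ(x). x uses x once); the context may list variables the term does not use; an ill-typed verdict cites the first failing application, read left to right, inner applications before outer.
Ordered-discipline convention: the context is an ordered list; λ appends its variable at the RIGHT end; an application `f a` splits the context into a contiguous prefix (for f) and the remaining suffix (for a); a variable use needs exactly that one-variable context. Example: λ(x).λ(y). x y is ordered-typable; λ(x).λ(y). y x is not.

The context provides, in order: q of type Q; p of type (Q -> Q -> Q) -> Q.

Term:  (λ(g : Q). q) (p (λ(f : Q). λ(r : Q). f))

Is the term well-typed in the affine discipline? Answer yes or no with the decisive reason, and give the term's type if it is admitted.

yes — at most one use each (q, p, g, f, r); term : Q
usage: q ×1; p ×1; g (λ-bound) ×0; f (λ-bound) ×1; r (λ-bound) ×0
uses in reading order: q, p, f
typing: well-typed — term : Q
across the five disciplines: ordered ✗ | linear ✗ | affine ✓ | relevant ✗ | unrestricted ✓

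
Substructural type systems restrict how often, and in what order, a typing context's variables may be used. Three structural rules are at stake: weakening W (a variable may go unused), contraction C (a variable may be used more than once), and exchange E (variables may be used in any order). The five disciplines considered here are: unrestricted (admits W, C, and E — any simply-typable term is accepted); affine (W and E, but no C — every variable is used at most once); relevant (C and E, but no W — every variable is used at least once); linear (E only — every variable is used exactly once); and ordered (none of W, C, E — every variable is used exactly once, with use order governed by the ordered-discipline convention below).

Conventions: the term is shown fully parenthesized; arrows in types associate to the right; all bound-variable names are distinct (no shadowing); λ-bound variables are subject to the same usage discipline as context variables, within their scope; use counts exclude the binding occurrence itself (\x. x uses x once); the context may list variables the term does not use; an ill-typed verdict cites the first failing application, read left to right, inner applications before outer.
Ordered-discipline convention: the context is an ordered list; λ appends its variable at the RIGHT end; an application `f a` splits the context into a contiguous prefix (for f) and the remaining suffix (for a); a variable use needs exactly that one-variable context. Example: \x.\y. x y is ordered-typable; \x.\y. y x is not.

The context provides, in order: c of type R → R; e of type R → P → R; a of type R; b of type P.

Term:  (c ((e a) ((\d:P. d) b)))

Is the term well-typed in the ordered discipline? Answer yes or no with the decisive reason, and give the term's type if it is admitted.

yes — one use each (c, e, a, b, d); ordered split holds; term : R
use counts: c=1, e=1, a=1, b=1, d [bound]=1
left-to-right use order: c, e, a, d, b
typing: ✓ — R
per-discipline verdicts: ordered ✓; linear ✓; affine ✓; relevant ✓; unrestricted ✓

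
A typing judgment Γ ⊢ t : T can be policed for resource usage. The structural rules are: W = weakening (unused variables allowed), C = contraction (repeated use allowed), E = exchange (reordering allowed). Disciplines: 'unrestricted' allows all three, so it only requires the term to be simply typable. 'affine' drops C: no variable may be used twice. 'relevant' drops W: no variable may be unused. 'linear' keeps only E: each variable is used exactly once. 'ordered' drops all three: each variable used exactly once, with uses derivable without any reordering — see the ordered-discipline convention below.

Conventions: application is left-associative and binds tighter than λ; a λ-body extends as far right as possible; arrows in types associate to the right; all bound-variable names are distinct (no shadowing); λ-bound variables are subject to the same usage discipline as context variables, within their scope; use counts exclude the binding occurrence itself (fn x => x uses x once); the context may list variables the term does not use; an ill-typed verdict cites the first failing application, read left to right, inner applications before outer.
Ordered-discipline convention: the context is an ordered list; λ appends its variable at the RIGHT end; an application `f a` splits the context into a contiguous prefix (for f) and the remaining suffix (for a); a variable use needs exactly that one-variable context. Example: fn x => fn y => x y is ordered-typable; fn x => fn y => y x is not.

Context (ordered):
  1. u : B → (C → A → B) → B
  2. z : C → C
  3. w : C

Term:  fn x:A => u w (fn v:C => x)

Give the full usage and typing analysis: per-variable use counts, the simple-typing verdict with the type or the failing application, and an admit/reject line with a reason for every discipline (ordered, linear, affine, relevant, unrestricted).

variable uses: u: 1; z: 0; w: 1; x (λ-bound): 1; v (λ-bound): 0
left-to-right use order: u, w, x
typing: ill-typed: a function awaiting B gets C
ordered: ✗, not simply typable
linear: ✗, fails simple typing
affine: ✗, a type mismatch blocks all five
relevant: ✗, the type mismatch rejects it
unrestricted: ✗, not simply typable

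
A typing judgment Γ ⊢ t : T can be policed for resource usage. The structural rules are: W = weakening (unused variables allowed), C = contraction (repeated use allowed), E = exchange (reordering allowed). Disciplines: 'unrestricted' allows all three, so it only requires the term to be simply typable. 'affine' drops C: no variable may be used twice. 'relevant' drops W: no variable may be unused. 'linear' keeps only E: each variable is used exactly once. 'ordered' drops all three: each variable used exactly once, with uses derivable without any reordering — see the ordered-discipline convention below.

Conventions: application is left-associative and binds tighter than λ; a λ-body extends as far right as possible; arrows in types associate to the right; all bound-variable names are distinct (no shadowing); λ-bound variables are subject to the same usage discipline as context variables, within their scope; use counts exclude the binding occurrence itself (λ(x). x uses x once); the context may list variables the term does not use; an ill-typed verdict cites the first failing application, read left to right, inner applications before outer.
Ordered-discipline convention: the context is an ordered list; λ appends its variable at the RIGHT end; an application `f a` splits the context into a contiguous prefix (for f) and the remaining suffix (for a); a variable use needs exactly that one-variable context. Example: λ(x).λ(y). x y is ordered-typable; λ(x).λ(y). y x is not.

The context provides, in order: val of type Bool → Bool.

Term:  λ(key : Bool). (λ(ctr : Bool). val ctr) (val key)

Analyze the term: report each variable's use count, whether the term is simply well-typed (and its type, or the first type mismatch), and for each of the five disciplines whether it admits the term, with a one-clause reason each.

usage: val=2, key [bound]=1, ctr [bound]=1
left-to-right use order: val, ctr, val, key
typing: ✓ — Bool → Bool
ordered: ✗, val ×2 used more than once (contraction)
linear: ✗, val ×2 used more than once (contraction)
affine: ✗, val ×2 used more than once (contraction)
relevant: ✓, val, key, ctr: all used, weakening unneeded
unrestricted: ✓, simply typable at Bool → Bool; W, C, E all held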